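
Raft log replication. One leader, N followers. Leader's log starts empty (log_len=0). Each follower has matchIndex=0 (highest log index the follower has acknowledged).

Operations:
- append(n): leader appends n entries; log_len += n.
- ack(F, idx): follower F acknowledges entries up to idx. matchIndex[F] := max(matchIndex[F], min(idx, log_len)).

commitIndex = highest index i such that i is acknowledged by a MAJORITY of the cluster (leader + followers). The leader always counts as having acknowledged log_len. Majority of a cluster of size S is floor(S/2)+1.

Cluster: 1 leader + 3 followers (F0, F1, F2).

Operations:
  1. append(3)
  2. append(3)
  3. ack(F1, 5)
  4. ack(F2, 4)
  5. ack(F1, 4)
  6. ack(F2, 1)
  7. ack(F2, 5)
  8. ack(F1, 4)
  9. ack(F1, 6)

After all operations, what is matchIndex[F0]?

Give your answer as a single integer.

Op 1: append 3 -> log_len=3
Op 2: append 3 -> log_len=6
Op 3: F1 acks idx 5 -> match: F0=0 F1=5 F2=0; commitIndex=0
Op 4: F2 acks idx 4 -> match: F0=0 F1=5 F2=4; commitIndex=4
Op 5: F1 acks idx 4 -> match: F0=0 F1=5 F2=4; commitIndex=4
Op 6: F2 acks idx 1 -> match: F0=0 F1=5 F2=4; commitIndex=4
Op 7: F2 acks idx 5 -> match: F0=0 F1=5 F2=5; commitIndex=5
Op 8: F1 acks idx 4 -> match: F0=0 F1=5 F2=5; commitIndex=5
Op 9: F1 acks idx 6 -> match: F0=0 F1=6 F2=5; commitIndex=5

Answer: 0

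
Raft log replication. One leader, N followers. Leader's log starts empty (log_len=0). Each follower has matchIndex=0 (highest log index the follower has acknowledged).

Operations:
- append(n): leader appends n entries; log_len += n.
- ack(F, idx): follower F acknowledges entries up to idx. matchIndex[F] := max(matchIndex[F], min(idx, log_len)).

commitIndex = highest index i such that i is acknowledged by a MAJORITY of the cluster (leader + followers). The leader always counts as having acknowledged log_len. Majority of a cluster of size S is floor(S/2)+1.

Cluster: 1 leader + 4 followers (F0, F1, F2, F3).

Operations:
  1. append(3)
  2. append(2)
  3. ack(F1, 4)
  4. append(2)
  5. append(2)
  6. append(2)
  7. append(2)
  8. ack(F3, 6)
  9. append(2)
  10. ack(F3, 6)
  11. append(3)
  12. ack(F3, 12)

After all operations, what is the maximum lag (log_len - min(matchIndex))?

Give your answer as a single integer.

Op 1: append 3 -> log_len=3
Op 2: append 2 -> log_len=5
Op 3: F1 acks idx 4 -> match: F0=0 F1=4 F2=0 F3=0; commitIndex=0
Op 4: append 2 -> log_len=7
Op 5: append 2 -> log_len=9
Op 6: append 2 -> log_len=11
Op 7: append 2 -> log_len=13
Op 8: F3 acks idx 6 -> match: F0=0 F1=4 F2=0 F3=6; commitIndex=4
Op 9: append 2 -> log_len=15
Op 10: F3 acks idx 6 -> match: F0=0 F1=4 F2=0 F3=6; commitIndex=4
Op 11: append 3 -> log_len=18
Op 12: F3 acks idx 12 -> match: F0=0 F1=4 F2=0 F3=12; commitIndex=4

Answer: 18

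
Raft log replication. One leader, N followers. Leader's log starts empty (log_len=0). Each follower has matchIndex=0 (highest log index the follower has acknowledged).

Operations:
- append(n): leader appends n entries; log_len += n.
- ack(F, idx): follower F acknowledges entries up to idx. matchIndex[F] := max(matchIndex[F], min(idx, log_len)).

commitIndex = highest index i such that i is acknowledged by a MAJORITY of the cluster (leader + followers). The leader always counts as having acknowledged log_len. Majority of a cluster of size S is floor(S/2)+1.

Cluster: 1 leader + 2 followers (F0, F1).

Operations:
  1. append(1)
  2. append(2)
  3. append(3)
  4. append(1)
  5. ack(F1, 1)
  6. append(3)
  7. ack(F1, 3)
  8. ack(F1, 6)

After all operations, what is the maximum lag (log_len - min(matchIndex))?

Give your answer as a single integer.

Answer: 10

Derivation:
Op 1: append 1 -> log_len=1
Op 2: append 2 -> log_len=3
Op 3: append 3 -> log_len=6
Op 4: append 1 -> log_len=7
Op 5: F1 acks idx 1 -> match: F0=0 F1=1; commitIndex=1
Op 6: append 3 -> log_len=10
Op 7: F1 acks idx 3 -> match: F0=0 F1=3; commitIndex=3
Op 8: F1 acks idx 6 -> match: F0=0 F1=6; commitIndex=6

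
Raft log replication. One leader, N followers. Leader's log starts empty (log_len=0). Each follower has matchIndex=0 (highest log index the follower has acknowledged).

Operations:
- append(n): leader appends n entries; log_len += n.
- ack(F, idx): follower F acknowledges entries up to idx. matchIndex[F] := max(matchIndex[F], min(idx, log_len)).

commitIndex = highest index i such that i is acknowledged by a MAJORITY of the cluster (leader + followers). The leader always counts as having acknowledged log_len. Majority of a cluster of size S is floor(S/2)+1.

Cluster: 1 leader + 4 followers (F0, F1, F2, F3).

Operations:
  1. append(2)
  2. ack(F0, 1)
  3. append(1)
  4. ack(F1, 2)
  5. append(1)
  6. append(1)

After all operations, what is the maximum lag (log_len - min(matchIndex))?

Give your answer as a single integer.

Op 1: append 2 -> log_len=2
Op 2: F0 acks idx 1 -> match: F0=1 F1=0 F2=0 F3=0; commitIndex=0
Op 3: append 1 -> log_len=3
Op 4: F1 acks idx 2 -> match: F0=1 F1=2 F2=0 F3=0; commitIndex=1
Op 5: append 1 -> log_len=4
Op 6: append 1 -> log_len=5

Answer: 5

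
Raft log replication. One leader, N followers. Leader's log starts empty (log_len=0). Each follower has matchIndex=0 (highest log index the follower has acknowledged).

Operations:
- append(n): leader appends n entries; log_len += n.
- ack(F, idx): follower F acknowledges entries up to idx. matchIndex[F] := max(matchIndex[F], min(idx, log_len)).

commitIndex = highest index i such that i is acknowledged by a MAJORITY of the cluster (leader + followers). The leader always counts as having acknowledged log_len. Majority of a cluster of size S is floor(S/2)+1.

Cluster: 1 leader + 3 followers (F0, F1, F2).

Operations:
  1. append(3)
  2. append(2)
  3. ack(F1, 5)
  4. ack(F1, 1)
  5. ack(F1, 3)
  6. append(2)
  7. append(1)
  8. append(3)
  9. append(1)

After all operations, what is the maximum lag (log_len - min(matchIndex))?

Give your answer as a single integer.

Op 1: append 3 -> log_len=3
Op 2: append 2 -> log_len=5
Op 3: F1 acks idx 5 -> match: F0=0 F1=5 F2=0; commitIndex=0
Op 4: F1 acks idx 1 -> match: F0=0 F1=5 F2=0; commitIndex=0
Op 5: F1 acks idx 3 -> match: F0=0 F1=5 F2=0; commitIndex=0
Op 6: append 2 -> log_len=7
Op 7: append 1 -> log_len=8
Op 8: append 3 -> log_len=11
Op 9: append 1 -> log_len=12

Answer: 12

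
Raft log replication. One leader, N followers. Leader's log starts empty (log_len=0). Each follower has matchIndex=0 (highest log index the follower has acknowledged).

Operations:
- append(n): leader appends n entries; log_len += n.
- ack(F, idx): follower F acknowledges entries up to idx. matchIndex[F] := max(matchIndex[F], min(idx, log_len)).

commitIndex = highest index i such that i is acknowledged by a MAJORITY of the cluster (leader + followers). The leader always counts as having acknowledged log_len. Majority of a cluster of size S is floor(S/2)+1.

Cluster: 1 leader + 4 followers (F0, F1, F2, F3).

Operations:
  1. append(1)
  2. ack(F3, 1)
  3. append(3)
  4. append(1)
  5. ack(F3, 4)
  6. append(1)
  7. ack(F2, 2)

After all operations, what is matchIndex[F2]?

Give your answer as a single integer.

Op 1: append 1 -> log_len=1
Op 2: F3 acks idx 1 -> match: F0=0 F1=0 F2=0 F3=1; commitIndex=0
Op 3: append 3 -> log_len=4
Op 4: append 1 -> log_len=5
Op 5: F3 acks idx 4 -> match: F0=0 F1=0 F2=0 F3=4; commitIndex=0
Op 6: append 1 -> log_len=6
Op 7: F2 acks idx 2 -> match: F0=0 F1=0 F2=2 F3=4; commitIndex=2

Answer: 2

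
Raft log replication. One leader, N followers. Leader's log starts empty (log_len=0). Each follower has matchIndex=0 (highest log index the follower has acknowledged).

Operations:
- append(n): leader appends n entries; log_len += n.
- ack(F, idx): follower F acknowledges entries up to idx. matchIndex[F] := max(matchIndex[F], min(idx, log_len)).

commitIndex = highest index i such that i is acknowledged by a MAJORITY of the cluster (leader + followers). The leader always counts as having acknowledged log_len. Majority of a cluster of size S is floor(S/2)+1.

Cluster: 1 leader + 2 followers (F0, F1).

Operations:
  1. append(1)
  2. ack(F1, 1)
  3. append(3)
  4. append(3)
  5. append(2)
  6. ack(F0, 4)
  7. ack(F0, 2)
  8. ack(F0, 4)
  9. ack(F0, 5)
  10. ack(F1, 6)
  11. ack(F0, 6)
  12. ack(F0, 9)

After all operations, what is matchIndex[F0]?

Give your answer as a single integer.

Answer: 9

Derivation:
Op 1: append 1 -> log_len=1
Op 2: F1 acks idx 1 -> match: F0=0 F1=1; commitIndex=1
Op 3: append 3 -> log_len=4
Op 4: append 3 -> log_len=7
Op 5: append 2 -> log_len=9
Op 6: F0 acks idx 4 -> match: F0=4 F1=1; commitIndex=4
Op 7: F0 acks idx 2 -> match: F0=4 F1=1; commitIndex=4
Op 8: F0 acks idx 4 -> match: F0=4 F1=1; commitIndex=4
Op 9: F0 acks idx 5 -> match: F0=5 F1=1; commitIndex=5
Op 10: F1 acks idx 6 -> match: F0=5 F1=6; commitIndex=6
Op 11: F0 acks idx 6 -> match: F0=6 F1=6; commitIndex=6
Op 12: F0 acks idx 9 -> match: F0=9 F1=6; commitIndex=9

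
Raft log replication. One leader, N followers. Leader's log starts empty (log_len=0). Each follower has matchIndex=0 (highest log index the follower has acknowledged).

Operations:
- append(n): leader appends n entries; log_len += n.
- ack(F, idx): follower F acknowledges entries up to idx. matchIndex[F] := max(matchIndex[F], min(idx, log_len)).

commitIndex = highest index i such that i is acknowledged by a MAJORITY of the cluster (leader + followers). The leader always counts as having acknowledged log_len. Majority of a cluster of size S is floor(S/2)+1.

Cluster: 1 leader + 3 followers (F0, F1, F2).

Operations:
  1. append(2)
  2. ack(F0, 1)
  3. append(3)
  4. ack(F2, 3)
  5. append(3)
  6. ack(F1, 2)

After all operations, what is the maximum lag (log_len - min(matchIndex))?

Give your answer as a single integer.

Op 1: append 2 -> log_len=2
Op 2: F0 acks idx 1 -> match: F0=1 F1=0 F2=0; commitIndex=0
Op 3: append 3 -> log_len=5
Op 4: F2 acks idx 3 -> match: F0=1 F1=0 F2=3; commitIndex=1
Op 5: append 3 -> log_len=8
Op 6: F1 acks idx 2 -> match: F0=1 F1=2 F2=3; commitIndex=2

Answer: 7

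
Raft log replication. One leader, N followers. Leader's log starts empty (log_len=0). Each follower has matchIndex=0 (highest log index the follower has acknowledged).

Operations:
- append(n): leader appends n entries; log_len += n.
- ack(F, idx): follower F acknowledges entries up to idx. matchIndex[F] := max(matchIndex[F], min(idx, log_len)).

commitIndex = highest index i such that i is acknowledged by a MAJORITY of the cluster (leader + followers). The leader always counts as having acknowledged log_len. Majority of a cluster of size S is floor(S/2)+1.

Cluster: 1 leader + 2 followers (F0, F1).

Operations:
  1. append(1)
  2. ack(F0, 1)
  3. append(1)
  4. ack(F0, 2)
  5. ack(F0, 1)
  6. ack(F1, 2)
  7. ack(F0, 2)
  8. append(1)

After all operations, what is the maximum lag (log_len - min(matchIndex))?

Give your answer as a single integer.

Op 1: append 1 -> log_len=1
Op 2: F0 acks idx 1 -> match: F0=1 F1=0; commitIndex=1
Op 3: append 1 -> log_len=2
Op 4: F0 acks idx 2 -> match: F0=2 F1=0; commitIndex=2
Op 5: F0 acks idx 1 -> match: F0=2 F1=0; commitIndex=2
Op 6: F1 acks idx 2 -> match: F0=2 F1=2; commitIndex=2
Op 7: F0 acks idx 2 -> match: F0=2 F1=2; commitIndex=2
Op 8: append 1 -> log_len=3

Answer: 1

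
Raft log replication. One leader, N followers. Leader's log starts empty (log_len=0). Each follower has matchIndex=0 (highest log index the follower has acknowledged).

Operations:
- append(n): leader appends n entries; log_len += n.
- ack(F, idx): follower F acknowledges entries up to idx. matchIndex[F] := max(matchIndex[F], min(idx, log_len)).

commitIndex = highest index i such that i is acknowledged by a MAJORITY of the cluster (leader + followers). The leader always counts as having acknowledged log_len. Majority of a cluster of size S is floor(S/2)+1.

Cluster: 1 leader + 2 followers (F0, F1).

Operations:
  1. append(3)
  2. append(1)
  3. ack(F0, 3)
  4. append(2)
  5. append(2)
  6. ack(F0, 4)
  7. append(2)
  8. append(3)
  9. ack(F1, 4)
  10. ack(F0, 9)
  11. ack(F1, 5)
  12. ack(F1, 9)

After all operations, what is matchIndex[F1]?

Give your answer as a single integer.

Answer: 9

Derivation:
Op 1: append 3 -> log_len=3
Op 2: append 1 -> log_len=4
Op 3: F0 acks idx 3 -> match: F0=3 F1=0; commitIndex=3
Op 4: append 2 -> log_len=6
Op 5: append 2 -> log_len=8
Op 6: F0 acks idx 4 -> match: F0=4 F1=0; commitIndex=4
Op 7: append 2 -> log_len=10
Op 8: append 3 -> log_len=13
Op 9: F1 acks idx 4 -> match: F0=4 F1=4; commitIndex=4
Op 10: F0 acks idx 9 -> match: F0=9 F1=4; commitIndex=9
Op 11: F1 acks idx 5 -> match: F0=9 F1=5; commitIndex=9
Op 12: F1 acks idx 9 -> match: F0=9 F1=9; commitIndex=9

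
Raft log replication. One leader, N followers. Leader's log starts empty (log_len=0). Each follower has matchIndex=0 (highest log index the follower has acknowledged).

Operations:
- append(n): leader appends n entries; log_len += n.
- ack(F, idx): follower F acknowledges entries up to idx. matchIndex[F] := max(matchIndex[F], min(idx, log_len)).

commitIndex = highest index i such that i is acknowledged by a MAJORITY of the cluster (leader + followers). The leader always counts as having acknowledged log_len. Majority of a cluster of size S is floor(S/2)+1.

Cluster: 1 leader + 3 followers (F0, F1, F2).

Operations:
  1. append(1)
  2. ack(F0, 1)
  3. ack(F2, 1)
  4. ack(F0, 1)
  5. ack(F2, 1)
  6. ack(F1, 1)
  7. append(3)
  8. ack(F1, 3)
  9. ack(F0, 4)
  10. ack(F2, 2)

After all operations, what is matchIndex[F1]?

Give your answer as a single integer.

Answer: 3

Derivation:
Op 1: append 1 -> log_len=1
Op 2: F0 acks idx 1 -> match: F0=1 F1=0 F2=0; commitIndex=0
Op 3: F2 acks idx 1 -> match: F0=1 F1=0 F2=1; commitIndex=1
Op 4: F0 acks idx 1 -> match: F0=1 F1=0 F2=1; commitIndex=1
Op 5: F2 acks idx 1 -> match: F0=1 F1=0 F2=1; commitIndex=1
Op 6: F1 acks idx 1 -> match: F0=1 F1=1 F2=1; commitIndex=1
Op 7: append 3 -> log_len=4
Op 8: F1 acks idx 3 -> match: F0=1 F1=3 F2=1; commitIndex=1
Op 9: F0 acks idx 4 -> match: F0=4 F1=3 F2=1; commitIndex=3
Op 10: F2 acks idx 2 -> match: F0=4 F1=3 F2=2; commitIndex=3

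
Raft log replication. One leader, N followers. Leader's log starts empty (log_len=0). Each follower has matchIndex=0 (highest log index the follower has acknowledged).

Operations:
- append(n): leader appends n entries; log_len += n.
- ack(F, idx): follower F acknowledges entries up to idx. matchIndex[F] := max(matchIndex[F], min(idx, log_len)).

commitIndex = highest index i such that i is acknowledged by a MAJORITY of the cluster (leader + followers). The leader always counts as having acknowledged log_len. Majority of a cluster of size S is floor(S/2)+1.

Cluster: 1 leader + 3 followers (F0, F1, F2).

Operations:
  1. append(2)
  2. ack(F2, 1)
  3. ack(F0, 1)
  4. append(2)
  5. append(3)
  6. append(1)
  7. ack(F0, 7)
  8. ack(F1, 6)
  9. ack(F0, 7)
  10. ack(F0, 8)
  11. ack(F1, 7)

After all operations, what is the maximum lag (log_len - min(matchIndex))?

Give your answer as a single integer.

Op 1: append 2 -> log_len=2
Op 2: F2 acks idx 1 -> match: F0=0 F1=0 F2=1; commitIndex=0
Op 3: F0 acks idx 1 -> match: F0=1 F1=0 F2=1; commitIndex=1
Op 4: append 2 -> log_len=4
Op 5: append 3 -> log_len=7
Op 6: append 1 -> log_len=8
Op 7: F0 acks idx 7 -> match: F0=7 F1=0 F2=1; commitIndex=1
Op 8: F1 acks idx 6 -> match: F0=7 F1=6 F2=1; commitIndex=6
Op 9: F0 acks idx 7 -> match: F0=7 F1=6 F2=1; commitIndex=6
Op 10: F0 acks idx 8 -> match: F0=8 F1=6 F2=1; commitIndex=6
Op 11: F1 acks idx 7 -> match: F0=8 F1=7 F2=1; commitIndex=7

Answer: 7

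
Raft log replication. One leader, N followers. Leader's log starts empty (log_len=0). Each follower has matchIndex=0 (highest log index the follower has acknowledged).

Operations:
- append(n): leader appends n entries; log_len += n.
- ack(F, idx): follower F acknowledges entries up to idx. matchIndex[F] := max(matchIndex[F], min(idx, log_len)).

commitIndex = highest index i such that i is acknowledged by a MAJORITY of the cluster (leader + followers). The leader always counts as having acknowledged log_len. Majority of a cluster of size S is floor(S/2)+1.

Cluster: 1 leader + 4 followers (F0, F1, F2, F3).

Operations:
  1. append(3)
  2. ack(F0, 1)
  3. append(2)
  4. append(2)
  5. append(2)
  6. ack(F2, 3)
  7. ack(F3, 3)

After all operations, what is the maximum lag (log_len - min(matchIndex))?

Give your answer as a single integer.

Answer: 9

Derivation:
Op 1: append 3 -> log_len=3
Op 2: F0 acks idx 1 -> match: F0=1 F1=0 F2=0 F3=0; commitIndex=0
Op 3: append 2 -> log_len=5
Op 4: append 2 -> log_len=7
Op 5: append 2 -> log_len=9
Op 6: F2 acks idx 3 -> match: F0=1 F1=0 F2=3 F3=0; commitIndex=1
Op 7: F3 acks idx 3 -> match: F0=1 F1=0 F2=3 F3=3; commitIndex=3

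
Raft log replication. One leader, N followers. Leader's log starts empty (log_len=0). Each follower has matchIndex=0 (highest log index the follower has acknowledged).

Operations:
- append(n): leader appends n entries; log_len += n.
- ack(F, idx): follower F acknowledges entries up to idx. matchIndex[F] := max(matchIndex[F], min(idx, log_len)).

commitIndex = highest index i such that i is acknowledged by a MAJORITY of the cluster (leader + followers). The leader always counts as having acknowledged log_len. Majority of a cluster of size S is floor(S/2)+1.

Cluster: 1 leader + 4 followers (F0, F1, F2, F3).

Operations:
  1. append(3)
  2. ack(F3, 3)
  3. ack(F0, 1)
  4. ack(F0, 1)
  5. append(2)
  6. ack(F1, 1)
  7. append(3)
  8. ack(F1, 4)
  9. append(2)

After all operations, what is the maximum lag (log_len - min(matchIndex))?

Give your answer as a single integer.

Answer: 10

Derivation:
Op 1: append 3 -> log_len=3
Op 2: F3 acks idx 3 -> match: F0=0 F1=0 F2=0 F3=3; commitIndex=0
Op 3: F0 acks idx 1 -> match: F0=1 F1=0 F2=0 F3=3; commitIndex=1
Op 4: F0 acks idx 1 -> match: F0=1 F1=0 F2=0 F3=3; commitIndex=1
Op 5: append 2 -> log_len=5
Op 6: F1 acks idx 1 -> match: F0=1 F1=1 F2=0 F3=3; commitIndex=1
Op 7: append 3 -> log_len=8
Op 8: F1 acks idx 4 -> match: F0=1 F1=4 F2=0 F3=3; commitIndex=3
Op 9: append 2 -> log_len=10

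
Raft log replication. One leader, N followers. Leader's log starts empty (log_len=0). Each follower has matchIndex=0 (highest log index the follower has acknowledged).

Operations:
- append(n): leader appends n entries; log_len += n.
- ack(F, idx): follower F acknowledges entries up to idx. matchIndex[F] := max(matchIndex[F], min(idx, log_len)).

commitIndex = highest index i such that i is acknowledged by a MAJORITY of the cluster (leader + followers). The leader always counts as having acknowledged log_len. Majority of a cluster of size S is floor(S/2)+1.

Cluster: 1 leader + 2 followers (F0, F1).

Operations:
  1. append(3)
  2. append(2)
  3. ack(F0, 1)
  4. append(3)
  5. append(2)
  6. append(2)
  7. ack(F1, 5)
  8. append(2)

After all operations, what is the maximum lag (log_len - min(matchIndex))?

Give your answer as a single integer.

Answer: 13

Derivation:
Op 1: append 3 -> log_len=3
Op 2: append 2 -> log_len=5
Op 3: F0 acks idx 1 -> match: F0=1 F1=0; commitIndex=1
Op 4: append 3 -> log_len=8
Op 5: append 2 -> log_len=10
Op 6: append 2 -> log_len=12
Op 7: F1 acks idx 5 -> match: F0=1 F1=5; commitIndex=5
Op 8: append 2 -> log_len=14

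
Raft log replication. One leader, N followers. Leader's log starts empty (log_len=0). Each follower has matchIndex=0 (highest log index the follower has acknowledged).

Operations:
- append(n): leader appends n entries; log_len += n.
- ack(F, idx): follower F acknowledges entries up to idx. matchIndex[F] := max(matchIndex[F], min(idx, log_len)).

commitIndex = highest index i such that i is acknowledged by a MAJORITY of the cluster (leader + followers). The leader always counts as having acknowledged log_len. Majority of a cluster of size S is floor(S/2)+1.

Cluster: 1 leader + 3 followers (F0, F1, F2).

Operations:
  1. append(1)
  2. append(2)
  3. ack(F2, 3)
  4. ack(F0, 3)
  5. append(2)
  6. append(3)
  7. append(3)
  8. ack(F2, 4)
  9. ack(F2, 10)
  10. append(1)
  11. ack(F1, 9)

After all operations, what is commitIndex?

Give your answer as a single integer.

Answer: 9

Derivation:
Op 1: append 1 -> log_len=1
Op 2: append 2 -> log_len=3
Op 3: F2 acks idx 3 -> match: F0=0 F1=0 F2=3; commitIndex=0
Op 4: F0 acks idx 3 -> match: F0=3 F1=0 F2=3; commitIndex=3
Op 5: append 2 -> log_len=5
Op 6: append 3 -> log_len=8
Op 7: append 3 -> log_len=11
Op 8: F2 acks idx 4 -> match: F0=3 F1=0 F2=4; commitIndex=3
Op 9: F2 acks idx 10 -> match: F0=3 F1=0 F2=10; commitIndex=3
Op 10: append 1 -> log_len=12
Op 11: F1 acks idx 9 -> match: F0=3 F1=9 F2=10; commitIndex=9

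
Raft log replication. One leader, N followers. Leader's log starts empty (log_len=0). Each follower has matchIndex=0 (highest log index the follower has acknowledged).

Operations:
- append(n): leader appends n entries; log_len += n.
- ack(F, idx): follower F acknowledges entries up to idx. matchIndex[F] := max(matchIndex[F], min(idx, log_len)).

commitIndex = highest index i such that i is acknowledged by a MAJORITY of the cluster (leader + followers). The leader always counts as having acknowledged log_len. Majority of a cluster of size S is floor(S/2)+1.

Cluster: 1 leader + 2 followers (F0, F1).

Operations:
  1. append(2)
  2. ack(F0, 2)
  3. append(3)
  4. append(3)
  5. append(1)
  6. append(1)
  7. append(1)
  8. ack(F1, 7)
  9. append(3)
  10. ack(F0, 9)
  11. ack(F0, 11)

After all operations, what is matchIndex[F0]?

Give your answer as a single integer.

Op 1: append 2 -> log_len=2
Op 2: F0 acks idx 2 -> match: F0=2 F1=0; commitIndex=2
Op 3: append 3 -> log_len=5
Op 4: append 3 -> log_len=8
Op 5: append 1 -> log_len=9
Op 6: append 1 -> log_len=10
Op 7: append 1 -> log_len=11
Op 8: F1 acks idx 7 -> match: F0=2 F1=7; commitIndex=7
Op 9: append 3 -> log_len=14
Op 10: F0 acks idx 9 -> match: F0=9 F1=7; commitIndex=9
Op 11: F0 acks idx 11 -> match: F0=11 F1=7; commitIndex=11

Answer: 11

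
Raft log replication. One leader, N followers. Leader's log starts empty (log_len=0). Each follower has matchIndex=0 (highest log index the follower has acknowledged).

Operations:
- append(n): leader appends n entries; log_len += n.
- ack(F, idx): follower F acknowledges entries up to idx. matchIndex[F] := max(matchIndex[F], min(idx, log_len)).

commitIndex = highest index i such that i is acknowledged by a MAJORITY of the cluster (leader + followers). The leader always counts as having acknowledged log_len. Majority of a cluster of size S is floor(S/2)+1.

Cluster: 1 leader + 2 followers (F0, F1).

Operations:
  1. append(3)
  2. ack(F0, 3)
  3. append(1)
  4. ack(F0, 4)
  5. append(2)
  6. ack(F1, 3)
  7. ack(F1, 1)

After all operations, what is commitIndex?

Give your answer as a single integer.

Op 1: append 3 -> log_len=3
Op 2: F0 acks idx 3 -> match: F0=3 F1=0; commitIndex=3
Op 3: append 1 -> log_len=4
Op 4: F0 acks idx 4 -> match: F0=4 F1=0; commitIndex=4
Op 5: append 2 -> log_len=6
Op 6: F1 acks idx 3 -> match: F0=4 F1=3; commitIndex=4
Op 7: F1 acks idx 1 -> match: F0=4 F1=3; commitIndex=4

Answer: 4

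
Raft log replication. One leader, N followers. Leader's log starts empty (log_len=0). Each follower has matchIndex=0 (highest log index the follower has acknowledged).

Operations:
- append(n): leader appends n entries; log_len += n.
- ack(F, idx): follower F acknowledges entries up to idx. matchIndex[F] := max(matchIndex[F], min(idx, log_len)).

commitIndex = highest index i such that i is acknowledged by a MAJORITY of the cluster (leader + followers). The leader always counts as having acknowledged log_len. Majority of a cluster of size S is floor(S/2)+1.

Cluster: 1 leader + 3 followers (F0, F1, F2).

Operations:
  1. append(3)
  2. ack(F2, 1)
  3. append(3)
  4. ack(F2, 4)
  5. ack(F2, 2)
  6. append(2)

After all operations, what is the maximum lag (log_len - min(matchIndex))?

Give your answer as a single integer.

Op 1: append 3 -> log_len=3
Op 2: F2 acks idx 1 -> match: F0=0 F1=0 F2=1; commitIndex=0
Op 3: append 3 -> log_len=6
Op 4: F2 acks idx 4 -> match: F0=0 F1=0 F2=4; commitIndex=0
Op 5: F2 acks idx 2 -> match: F0=0 F1=0 F2=4; commitIndex=0
Op 6: append 2 -> log_len=8

Answer: 8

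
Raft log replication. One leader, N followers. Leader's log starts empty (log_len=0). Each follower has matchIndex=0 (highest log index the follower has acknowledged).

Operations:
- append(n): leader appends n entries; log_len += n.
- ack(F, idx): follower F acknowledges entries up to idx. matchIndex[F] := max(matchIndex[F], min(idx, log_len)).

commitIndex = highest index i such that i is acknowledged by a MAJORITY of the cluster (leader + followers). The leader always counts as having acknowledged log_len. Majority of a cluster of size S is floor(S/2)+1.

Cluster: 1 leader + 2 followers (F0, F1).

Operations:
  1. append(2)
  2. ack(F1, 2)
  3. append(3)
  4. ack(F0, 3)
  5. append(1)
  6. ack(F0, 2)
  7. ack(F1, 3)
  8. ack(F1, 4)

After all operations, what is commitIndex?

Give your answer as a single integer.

Answer: 4

Derivation:
Op 1: append 2 -> log_len=2
Op 2: F1 acks idx 2 -> match: F0=0 F1=2; commitIndex=2
Op 3: append 3 -> log_len=5
Op 4: F0 acks idx 3 -> match: F0=3 F1=2; commitIndex=3
Op 5: append 1 -> log_len=6
Op 6: F0 acks idx 2 -> match: F0=3 F1=2; commitIndex=3
Op 7: F1 acks idx 3 -> match: F0=3 F1=3; commitIndex=3
Op 8: F1 acks idx 4 -> match: F0=3 F1=4; commitIndex=4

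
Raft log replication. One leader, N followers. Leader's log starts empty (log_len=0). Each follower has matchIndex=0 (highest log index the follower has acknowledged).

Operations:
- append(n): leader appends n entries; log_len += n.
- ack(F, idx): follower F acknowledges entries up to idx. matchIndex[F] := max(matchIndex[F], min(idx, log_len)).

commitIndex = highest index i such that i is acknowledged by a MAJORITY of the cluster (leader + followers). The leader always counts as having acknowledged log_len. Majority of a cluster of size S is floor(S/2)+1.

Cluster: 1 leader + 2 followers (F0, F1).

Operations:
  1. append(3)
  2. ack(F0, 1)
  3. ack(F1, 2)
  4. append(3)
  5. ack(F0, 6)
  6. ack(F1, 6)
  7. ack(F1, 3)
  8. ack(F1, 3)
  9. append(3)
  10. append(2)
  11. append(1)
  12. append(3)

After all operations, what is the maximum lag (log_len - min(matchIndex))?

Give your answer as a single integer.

Answer: 9

Derivation:
Op 1: append 3 -> log_len=3
Op 2: F0 acks idx 1 -> match: F0=1 F1=0; commitIndex=1
Op 3: F1 acks idx 2 -> match: F0=1 F1=2; commitIndex=2
Op 4: append 3 -> log_len=6
Op 5: F0 acks idx 6 -> match: F0=6 F1=2; commitIndex=6
Op 6: F1 acks idx 6 -> match: F0=6 F1=6; commitIndex=6
Op 7: F1 acks idx 3 -> match: F0=6 F1=6; commitIndex=6
Op 8: F1 acks idx 3 -> match: F0=6 F1=6; commitIndex=6
Op 9: append 3 -> log_len=9
Op 10: append 2 -> log_len=11
Op 11: append 1 -> log_len=12
Op 12: append 3 -> log_len=15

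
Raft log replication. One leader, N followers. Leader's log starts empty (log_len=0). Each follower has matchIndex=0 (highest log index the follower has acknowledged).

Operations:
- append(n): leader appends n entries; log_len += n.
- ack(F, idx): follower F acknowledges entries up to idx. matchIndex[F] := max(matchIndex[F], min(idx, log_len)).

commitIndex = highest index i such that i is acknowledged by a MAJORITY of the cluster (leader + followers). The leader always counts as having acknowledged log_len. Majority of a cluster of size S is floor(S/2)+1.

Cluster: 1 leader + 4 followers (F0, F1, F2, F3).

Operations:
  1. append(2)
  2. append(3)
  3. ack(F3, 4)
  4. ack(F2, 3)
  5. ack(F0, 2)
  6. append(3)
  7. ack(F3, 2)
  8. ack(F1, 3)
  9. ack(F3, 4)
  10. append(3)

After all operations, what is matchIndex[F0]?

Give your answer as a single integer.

Answer: 2

Derivation:
Op 1: append 2 -> log_len=2
Op 2: append 3 -> log_len=5
Op 3: F3 acks idx 4 -> match: F0=0 F1=0 F2=0 F3=4; commitIndex=0
Op 4: F2 acks idx 3 -> match: F0=0 F1=0 F2=3 F3=4; commitIndex=3
Op 5: F0 acks idx 2 -> match: F0=2 F1=0 F2=3 F3=4; commitIndex=3
Op 6: append 3 -> log_len=8
Op 7: F3 acks idx 2 -> match: F0=2 F1=0 F2=3 F3=4; commitIndex=3
Op 8: F1 acks idx 3 -> match: F0=2 F1=3 F2=3 F3=4; commitIndex=3
Op 9: F3 acks idx 4 -> match: F0=2 F1=3 F2=3 F3=4; commitIndex=3
Op 10: append 3 -> log_len=11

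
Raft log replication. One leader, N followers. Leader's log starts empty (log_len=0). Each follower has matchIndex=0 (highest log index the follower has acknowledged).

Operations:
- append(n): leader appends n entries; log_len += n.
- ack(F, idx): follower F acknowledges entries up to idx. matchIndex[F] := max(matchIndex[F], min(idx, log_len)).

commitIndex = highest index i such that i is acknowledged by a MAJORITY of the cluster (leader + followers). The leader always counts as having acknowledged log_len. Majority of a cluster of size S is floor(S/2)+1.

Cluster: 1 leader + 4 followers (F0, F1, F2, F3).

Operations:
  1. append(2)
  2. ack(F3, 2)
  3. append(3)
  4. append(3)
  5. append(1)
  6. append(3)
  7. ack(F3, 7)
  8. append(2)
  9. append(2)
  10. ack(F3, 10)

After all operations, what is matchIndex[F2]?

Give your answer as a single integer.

Op 1: append 2 -> log_len=2
Op 2: F3 acks idx 2 -> match: F0=0 F1=0 F2=0 F3=2; commitIndex=0
Op 3: append 3 -> log_len=5
Op 4: append 3 -> log_len=8
Op 5: append 1 -> log_len=9
Op 6: append 3 -> log_len=12
Op 7: F3 acks idx 7 -> match: F0=0 F1=0 F2=0 F3=7; commitIndex=0
Op 8: append 2 -> log_len=14
Op 9: append 2 -> log_len=16
Op 10: F3 acks idx 10 -> match: F0=0 F1=0 F2=0 F3=10; commitIndex=0

Answer: 0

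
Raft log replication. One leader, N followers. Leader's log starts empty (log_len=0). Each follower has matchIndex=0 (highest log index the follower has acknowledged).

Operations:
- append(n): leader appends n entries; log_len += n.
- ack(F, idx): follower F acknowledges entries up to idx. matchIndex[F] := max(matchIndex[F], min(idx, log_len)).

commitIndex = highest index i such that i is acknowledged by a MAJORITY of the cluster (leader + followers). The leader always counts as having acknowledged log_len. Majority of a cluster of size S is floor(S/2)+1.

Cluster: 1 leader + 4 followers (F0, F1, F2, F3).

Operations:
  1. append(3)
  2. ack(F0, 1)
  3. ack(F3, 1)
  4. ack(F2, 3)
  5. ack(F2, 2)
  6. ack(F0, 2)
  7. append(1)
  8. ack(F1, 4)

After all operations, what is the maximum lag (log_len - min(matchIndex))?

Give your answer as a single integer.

Op 1: append 3 -> log_len=3
Op 2: F0 acks idx 1 -> match: F0=1 F1=0 F2=0 F3=0; commitIndex=0
Op 3: F3 acks idx 1 -> match: F0=1 F1=0 F2=0 F3=1; commitIndex=1
Op 4: F2 acks idx 3 -> match: F0=1 F1=0 F2=3 F3=1; commitIndex=1
Op 5: F2 acks idx 2 -> match: F0=1 F1=0 F2=3 F3=1; commitIndex=1
Op 6: F0 acks idx 2 -> match: F0=2 F1=0 F2=3 F3=1; commitIndex=2
Op 7: append 1 -> log_len=4
Op 8: F1 acks idx 4 -> match: F0=2 F1=4 F2=3 F3=1; commitIndex=3

Answer: 3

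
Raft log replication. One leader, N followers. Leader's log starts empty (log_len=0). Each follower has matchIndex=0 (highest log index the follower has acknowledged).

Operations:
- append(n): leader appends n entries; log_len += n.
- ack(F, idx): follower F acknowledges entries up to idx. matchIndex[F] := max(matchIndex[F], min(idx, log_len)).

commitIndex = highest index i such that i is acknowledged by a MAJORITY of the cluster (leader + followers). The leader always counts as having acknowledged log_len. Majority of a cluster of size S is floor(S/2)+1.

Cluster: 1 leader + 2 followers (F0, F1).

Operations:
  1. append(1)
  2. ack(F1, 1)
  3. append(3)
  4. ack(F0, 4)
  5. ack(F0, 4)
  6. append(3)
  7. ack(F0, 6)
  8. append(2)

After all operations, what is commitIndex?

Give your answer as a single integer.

Op 1: append 1 -> log_len=1
Op 2: F1 acks idx 1 -> match: F0=0 F1=1; commitIndex=1
Op 3: append 3 -> log_len=4
Op 4: F0 acks idx 4 -> match: F0=4 F1=1; commitIndex=4
Op 5: F0 acks idx 4 -> match: F0=4 F1=1; commitIndex=4
Op 6: append 3 -> log_len=7
Op 7: F0 acks idx 6 -> match: F0=6 F1=1; commitIndex=6
Op 8: append 2 -> log_len=9

Answer: 6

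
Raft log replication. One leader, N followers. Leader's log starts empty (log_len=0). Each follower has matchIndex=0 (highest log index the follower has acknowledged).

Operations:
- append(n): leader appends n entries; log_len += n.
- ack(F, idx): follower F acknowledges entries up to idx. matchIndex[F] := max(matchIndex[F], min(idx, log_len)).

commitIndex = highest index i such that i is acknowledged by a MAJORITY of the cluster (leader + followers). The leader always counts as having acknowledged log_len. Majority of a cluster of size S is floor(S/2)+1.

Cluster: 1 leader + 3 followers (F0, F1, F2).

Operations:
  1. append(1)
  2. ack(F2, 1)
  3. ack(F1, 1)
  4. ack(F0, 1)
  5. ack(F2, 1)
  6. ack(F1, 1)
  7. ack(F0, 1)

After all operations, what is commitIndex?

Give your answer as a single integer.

Op 1: append 1 -> log_len=1
Op 2: F2 acks idx 1 -> match: F0=0 F1=0 F2=1; commitIndex=0
Op 3: F1 acks idx 1 -> match: F0=0 F1=1 F2=1; commitIndex=1
Op 4: F0 acks idx 1 -> match: F0=1 F1=1 F2=1; commitIndex=1
Op 5: F2 acks idx 1 -> match: F0=1 F1=1 F2=1; commitIndex=1
Op 6: F1 acks idx 1 -> match: F0=1 F1=1 F2=1; commitIndex=1
Op 7: F0 acks idx 1 -> match: F0=1 F1=1 F2=1; commitIndex=1

Answer: 1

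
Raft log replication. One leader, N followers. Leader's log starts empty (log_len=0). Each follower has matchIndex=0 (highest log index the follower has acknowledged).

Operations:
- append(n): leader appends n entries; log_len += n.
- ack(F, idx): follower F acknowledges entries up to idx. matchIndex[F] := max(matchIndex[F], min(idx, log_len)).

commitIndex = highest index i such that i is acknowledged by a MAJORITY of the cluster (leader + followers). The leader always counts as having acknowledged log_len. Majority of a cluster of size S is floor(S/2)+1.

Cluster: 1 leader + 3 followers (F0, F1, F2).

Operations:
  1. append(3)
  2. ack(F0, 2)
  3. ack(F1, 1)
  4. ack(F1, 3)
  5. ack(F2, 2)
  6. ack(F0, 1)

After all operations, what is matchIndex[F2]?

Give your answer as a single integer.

Answer: 2

Derivation:
Op 1: append 3 -> log_len=3
Op 2: F0 acks idx 2 -> match: F0=2 F1=0 F2=0; commitIndex=0
Op 3: F1 acks idx 1 -> match: F0=2 F1=1 F2=0; commitIndex=1
Op 4: F1 acks idx 3 -> match: F0=2 F1=3 F2=0; commitIndex=2
Op 5: F2 acks idx 2 -> match: F0=2 F1=3 F2=2; commitIndex=2
Op 6: F0 acks idx 1 -> match: F0=2 F1=3 F2=2; commitIndex=2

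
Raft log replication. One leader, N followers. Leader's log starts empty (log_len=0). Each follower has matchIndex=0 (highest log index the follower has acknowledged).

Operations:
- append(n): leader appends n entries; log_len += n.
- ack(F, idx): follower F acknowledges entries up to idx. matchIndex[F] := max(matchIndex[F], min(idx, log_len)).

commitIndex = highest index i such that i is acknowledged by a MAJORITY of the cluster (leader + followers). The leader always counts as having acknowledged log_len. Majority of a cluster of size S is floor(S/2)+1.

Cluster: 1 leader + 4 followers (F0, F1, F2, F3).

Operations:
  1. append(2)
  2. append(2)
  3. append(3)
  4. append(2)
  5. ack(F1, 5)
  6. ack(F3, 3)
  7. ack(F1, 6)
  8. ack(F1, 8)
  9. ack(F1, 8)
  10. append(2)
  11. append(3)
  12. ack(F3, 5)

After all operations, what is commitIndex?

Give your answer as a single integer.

Op 1: append 2 -> log_len=2
Op 2: append 2 -> log_len=4
Op 3: append 3 -> log_len=7
Op 4: append 2 -> log_len=9
Op 5: F1 acks idx 5 -> match: F0=0 F1=5 F2=0 F3=0; commitIndex=0
Op 6: F3 acks idx 3 -> match: F0=0 F1=5 F2=0 F3=3; commitIndex=3
Op 7: F1 acks idx 6 -> match: F0=0 F1=6 F2=0 F3=3; commitIndex=3
Op 8: F1 acks idx 8 -> match: F0=0 F1=8 F2=0 F3=3; commitIndex=3
Op 9: F1 acks idx 8 -> match: F0=0 F1=8 F2=0 F3=3; commitIndex=3
Op 10: append 2 -> log_len=11
Op 11: append 3 -> log_len=14
Op 12: F3 acks idx 5 -> match: F0=0 F1=8 F2=0 F3=5; commitIndex=5

Answer: 5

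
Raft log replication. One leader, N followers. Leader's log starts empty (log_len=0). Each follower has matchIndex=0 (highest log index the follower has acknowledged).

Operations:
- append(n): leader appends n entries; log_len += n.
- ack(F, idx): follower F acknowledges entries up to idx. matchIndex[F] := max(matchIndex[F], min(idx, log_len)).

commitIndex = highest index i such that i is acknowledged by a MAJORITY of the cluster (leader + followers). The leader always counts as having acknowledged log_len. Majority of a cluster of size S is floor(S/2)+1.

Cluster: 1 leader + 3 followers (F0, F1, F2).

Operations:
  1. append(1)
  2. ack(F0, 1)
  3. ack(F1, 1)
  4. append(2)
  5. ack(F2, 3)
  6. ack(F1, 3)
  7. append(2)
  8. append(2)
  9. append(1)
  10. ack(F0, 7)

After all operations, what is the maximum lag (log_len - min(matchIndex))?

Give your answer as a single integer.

Answer: 5

Derivation:
Op 1: append 1 -> log_len=1
Op 2: F0 acks idx 1 -> match: F0=1 F1=0 F2=0; commitIndex=0
Op 3: F1 acks idx 1 -> match: F0=1 F1=1 F2=0; commitIndex=1
Op 4: append 2 -> log_len=3
Op 5: F2 acks idx 3 -> match: F0=1 F1=1 F2=3; commitIndex=1
Op 6: F1 acks idx 3 -> match: F0=1 F1=3 F2=3; commitIndex=3
Op 7: append 2 -> log_len=5
Op 8: append 2 -> log_len=7
Op 9: append 1 -> log_len=8
Op 10: F0 acks idx 7 -> match: F0=7 F1=3 F2=3; commitIndex=3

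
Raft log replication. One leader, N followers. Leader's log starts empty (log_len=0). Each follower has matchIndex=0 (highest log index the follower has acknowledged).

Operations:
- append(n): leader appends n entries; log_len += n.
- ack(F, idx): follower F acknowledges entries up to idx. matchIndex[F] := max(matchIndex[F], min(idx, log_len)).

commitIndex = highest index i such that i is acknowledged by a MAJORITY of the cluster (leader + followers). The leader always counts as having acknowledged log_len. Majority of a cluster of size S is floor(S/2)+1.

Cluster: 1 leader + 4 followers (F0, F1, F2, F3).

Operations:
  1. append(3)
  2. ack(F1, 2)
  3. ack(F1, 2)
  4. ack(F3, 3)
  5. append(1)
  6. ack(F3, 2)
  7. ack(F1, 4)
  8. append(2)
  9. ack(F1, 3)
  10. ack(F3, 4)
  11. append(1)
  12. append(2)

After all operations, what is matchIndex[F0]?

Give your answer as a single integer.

Answer: 0

Derivation:
Op 1: append 3 -> log_len=3
Op 2: F1 acks idx 2 -> match: F0=0 F1=2 F2=0 F3=0; commitIndex=0
Op 3: F1 acks idx 2 -> match: F0=0 F1=2 F2=0 F3=0; commitIndex=0
Op 4: F3 acks idx 3 -> match: F0=0 F1=2 F2=0 F3=3; commitIndex=2
Op 5: append 1 -> log_len=4
Op 6: F3 acks idx 2 -> match: F0=0 F1=2 F2=0 F3=3; commitIndex=2
Op 7: F1 acks idx 4 -> match: F0=0 F1=4 F2=0 F3=3; commitIndex=3
Op 8: append 2 -> log_len=6
Op 9: F1 acks idx 3 -> match: F0=0 F1=4 F2=0 F3=3; commitIndex=3
Op 10: F3 acks idx 4 -> match: F0=0 F1=4 F2=0 F3=4; commitIndex=4
Op 11: append 1 -> log_len=7
Op 12: append 2 -> log_len=9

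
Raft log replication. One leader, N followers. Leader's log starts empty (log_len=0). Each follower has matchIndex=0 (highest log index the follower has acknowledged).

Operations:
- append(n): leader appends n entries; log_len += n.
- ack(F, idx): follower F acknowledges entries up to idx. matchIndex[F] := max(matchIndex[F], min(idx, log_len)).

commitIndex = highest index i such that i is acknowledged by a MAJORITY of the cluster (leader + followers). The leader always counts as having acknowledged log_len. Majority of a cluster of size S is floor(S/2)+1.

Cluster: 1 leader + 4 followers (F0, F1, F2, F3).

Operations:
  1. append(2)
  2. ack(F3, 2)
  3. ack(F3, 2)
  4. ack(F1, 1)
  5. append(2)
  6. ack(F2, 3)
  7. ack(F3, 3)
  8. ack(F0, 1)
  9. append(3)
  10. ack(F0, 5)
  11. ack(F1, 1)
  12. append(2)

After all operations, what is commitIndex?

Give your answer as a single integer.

Answer: 3

Derivation:
Op 1: append 2 -> log_len=2
Op 2: F3 acks idx 2 -> match: F0=0 F1=0 F2=0 F3=2; commitIndex=0
Op 3: F3 acks idx 2 -> match: F0=0 F1=0 F2=0 F3=2; commitIndex=0
Op 4: F1 acks idx 1 -> match: F0=0 F1=1 F2=0 F3=2; commitIndex=1
Op 5: append 2 -> log_len=4
Op 6: F2 acks idx 3 -> match: F0=0 F1=1 F2=3 F3=2; commitIndex=2
Op 7: F3 acks idx 3 -> match: F0=0 F1=1 F2=3 F3=3; commitIndex=3
Op 8: F0 acks idx 1 -> match: F0=1 F1=1 F2=3 F3=3; commitIndex=3
Op 9: append 3 -> log_len=7
Op 10: F0 acks idx 5 -> match: F0=5 F1=1 F2=3 F3=3; commitIndex=3
Op 11: F1 acks idx 1 -> match: F0=5 F1=1 F2=3 F3=3; commitIndex=3
Op 12: append 2 -> log_len=9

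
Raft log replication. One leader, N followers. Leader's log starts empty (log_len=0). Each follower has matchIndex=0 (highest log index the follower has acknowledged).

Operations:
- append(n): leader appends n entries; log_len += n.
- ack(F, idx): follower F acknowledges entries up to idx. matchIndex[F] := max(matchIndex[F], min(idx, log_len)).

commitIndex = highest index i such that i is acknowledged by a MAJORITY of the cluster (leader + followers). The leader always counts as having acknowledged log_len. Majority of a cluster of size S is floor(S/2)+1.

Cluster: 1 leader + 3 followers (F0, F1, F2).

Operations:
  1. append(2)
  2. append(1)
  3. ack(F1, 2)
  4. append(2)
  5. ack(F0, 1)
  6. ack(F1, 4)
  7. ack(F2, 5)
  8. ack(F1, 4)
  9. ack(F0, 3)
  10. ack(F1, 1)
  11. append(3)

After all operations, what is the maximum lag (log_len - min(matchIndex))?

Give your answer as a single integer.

Op 1: append 2 -> log_len=2
Op 2: append 1 -> log_len=3
Op 3: F1 acks idx 2 -> match: F0=0 F1=2 F2=0; commitIndex=0
Op 4: append 2 -> log_len=5
Op 5: F0 acks idx 1 -> match: F0=1 F1=2 F2=0; commitIndex=1
Op 6: F1 acks idx 4 -> match: F0=1 F1=4 F2=0; commitIndex=1
Op 7: F2 acks idx 5 -> match: F0=1 F1=4 F2=5; commitIndex=4
Op 8: F1 acks idx 4 -> match: F0=1 F1=4 F2=5; commitIndex=4
Op 9: F0 acks idx 3 -> match: F0=3 F1=4 F2=5; commitIndex=4
Op 10: F1 acks idx 1 -> match: F0=3 F1=4 F2=5; commitIndex=4
Op 11: append 3 -> log_len=8

Answer: 5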